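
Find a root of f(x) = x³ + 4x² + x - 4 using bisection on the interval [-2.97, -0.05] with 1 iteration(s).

f(x) = x³ + 4x² + x - 4
Initial interval: [-2.97, -0.05]

Iteration 1:
  c_1 = (-2.970000 + (-0.050000))/2 = -1.510000
  f(c_1) = f(-1.510000) = 0.167449
  f(a) × f(c) ≥ 0, new interval: [-1.510000, -0.050000]

After 1 iteration(s), the approximation is c_1 = -1.510000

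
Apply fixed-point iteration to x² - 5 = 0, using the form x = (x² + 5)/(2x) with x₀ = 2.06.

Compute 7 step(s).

Equation: x² - 5 = 0
Fixed-point form: x = (x² + 5)/(2x)
x₀ = 2.06

x_1 = g(2.060000) = 2.243592
x_2 = g(2.243592) = 2.236081
x_3 = g(2.236081) = 2.236068
x_4 = g(2.236068) = 2.236068
x_5 = g(2.236068) = 2.236068
x_6 = g(2.236068) = 2.236068
x_7 = g(2.236068) = 2.236068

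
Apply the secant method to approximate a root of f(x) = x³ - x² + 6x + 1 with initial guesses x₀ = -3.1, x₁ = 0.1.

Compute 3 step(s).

f(x) = x³ - x² + 6x + 1
x₀ = -3.1, x₁ = 0.1

Secant formula: x_{n+1} = x_n - f(x_n)(x_n - x_{n-1})/(f(x_n) - f(x_{n-1}))

Iteration 1:
  f(-3.100000) = -57.001000
  f(0.100000) = 1.591000
  x_2 = 0.100000 - 1.591000×(0.100000 - (-3.100000))/(1.591000 - (-57.001000))
       = 0.013108
Iteration 2:
  f(0.100000) = 1.591000
  f(0.013108) = 1.078476
  x_3 = 0.013108 - 1.078476×(0.013108 - 0.100000)/(1.078476 - 1.591000)
       = -0.169735
Iteration 3:
  f(0.013108) = 1.078476
  f(-0.169735) = -0.052112
  x_4 = -0.169735 - (-0.052112)×(-0.169735 - 0.013108)/(-0.052112 - 1.078476)
       = -0.161308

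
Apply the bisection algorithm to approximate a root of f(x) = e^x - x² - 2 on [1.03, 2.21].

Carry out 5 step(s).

f(x) = e^x - x² - 2
Initial interval: [1.03, 2.21]

Iteration 1:
  c_1 = (1.030000 + 2.210000)/2 = 1.620000
  f(c_1) = f(1.620000) = 0.428690
  f(a) × f(c) < 0, new interval: [1.030000, 1.620000]
Iteration 2:
  c_2 = (1.030000 + 1.620000)/2 = 1.325000
  f(c_2) = f(1.325000) = 0.006560
  f(a) × f(c) < 0, new interval: [1.030000, 1.325000]
Iteration 3:
  c_3 = (1.030000 + 1.325000)/2 = 1.177500
  f(c_3) = f(1.177500) = -0.140258
  f(a) × f(c) ≥ 0, new interval: [1.177500, 1.325000]
Iteration 4:
  c_4 = (1.177500 + 1.325000)/2 = 1.251250
  f(c_4) = f(1.251250) = -0.070918
  f(a) × f(c) ≥ 0, new interval: [1.251250, 1.325000]
Iteration 5:
  c_5 = (1.251250 + 1.325000)/2 = 1.288125
  f(c_5) = f(1.288125) = -0.033285
  f(a) × f(c) ≥ 0, new interval: [1.288125, 1.325000]

After 5 iteration(s), the approximation is c_5 = 1.288125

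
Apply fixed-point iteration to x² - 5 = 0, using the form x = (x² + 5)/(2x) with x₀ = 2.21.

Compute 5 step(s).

Equation: x² - 5 = 0
Fixed-point form: x = (x² + 5)/(2x)
x₀ = 2.21

x_1 = g(2.210000) = 2.236222
x_2 = g(2.236222) = 2.236068
x_3 = g(2.236068) = 2.236068
x_4 = g(2.236068) = 2.236068
x_5 = g(2.236068) = 2.236068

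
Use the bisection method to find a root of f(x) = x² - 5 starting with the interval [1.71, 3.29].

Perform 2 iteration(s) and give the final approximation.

f(x) = x² - 5
Initial interval: [1.71, 3.29]

Iteration 1:
  c_1 = (1.710000 + 3.290000)/2 = 2.500000
  f(c_1) = f(2.500000) = 1.250000
  f(a) × f(c) < 0, new interval: [1.710000, 2.500000]
Iteration 2:
  c_2 = (1.710000 + 2.500000)/2 = 2.105000
  f(c_2) = f(2.105000) = -0.568975
  f(a) × f(c) ≥ 0, new interval: [2.105000, 2.500000]

After 2 iteration(s), the approximation is c_2 = 2.105000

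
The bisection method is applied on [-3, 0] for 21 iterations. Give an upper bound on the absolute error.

Bisection error bound: |error| ≤ (b-a)/2^n
|error| ≤ (0 - (-3))/2^21 = 3/2^21
|error| ≤ 0.0000014305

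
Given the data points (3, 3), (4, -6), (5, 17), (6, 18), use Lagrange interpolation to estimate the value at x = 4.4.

Lagrange interpolation formula:
P(x) = Σ yᵢ × Lᵢ(x)
where Lᵢ(x) = Π_{j≠i} (x - xⱼ)/(xᵢ - xⱼ)

L_0(4.4) = (4.4 - 4)/(3 - 4) × (4.4 - 5)/(3 - 5) × (4.4 - 6)/(3 - 6) = -0.064000
L_1(4.4) = (4.4 - 3)/(4 - 3) × (4.4 - 5)/(4 - 5) × (4.4 - 6)/(4 - 6) = 0.672000
L_2(4.4) = (4.4 - 3)/(5 - 3) × (4.4 - 4)/(5 - 4) × (4.4 - 6)/(5 - 6) = 0.448000
L_3(4.4) = (4.4 - 3)/(6 - 3) × (4.4 - 4)/(6 - 4) × (4.4 - 5)/(6 - 5) = -0.056000

P(4.4) = 3×L_0(4.4) + (-6)×L_1(4.4) + 17×L_2(4.4) + 18×L_3(4.4)
P(4.4) = 2.384000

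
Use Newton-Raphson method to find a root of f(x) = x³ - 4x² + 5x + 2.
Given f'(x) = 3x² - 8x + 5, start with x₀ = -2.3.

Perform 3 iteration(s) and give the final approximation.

f(x) = x³ - 4x² + 5x + 2
f'(x) = 3x² - 8x + 5
x₀ = -2.3

Newton-Raphson formula: x_{n+1} = x_n - f(x_n)/f'(x_n)

Iteration 1:
  f(-2.300000) = -42.827000
  f'(-2.300000) = 39.270000
  x_1 = -2.300000 - (-42.827000)/39.270000 = -1.209422
Iteration 2:
  f(-1.209422) = -11.666939
  f'(-1.209422) = 19.063480
  x_2 = -1.209422 - (-11.666939)/19.063480 = -0.597417
Iteration 3:
  f(-0.597417) = -2.627939
  f'(-0.597417) = 10.850060
  x_3 = -0.597417 - (-2.627939)/10.850060 = -0.355212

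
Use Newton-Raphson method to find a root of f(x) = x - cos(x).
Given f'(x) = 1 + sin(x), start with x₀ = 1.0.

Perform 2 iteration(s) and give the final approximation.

f(x) = x - cos(x)
f'(x) = 1 + sin(x)
x₀ = 1.0

Newton-Raphson formula: x_{n+1} = x_n - f(x_n)/f'(x_n)

Iteration 1:
  f(1.000000) = 0.459698
  f'(1.000000) = 1.841471
  x_1 = 1.000000 - 0.459698/1.841471 = 0.750364
Iteration 2:
  f(0.750364) = 0.018923
  f'(0.750364) = 1.681905
  x_2 = 0.750364 - 0.018923/1.681905 = 0.739113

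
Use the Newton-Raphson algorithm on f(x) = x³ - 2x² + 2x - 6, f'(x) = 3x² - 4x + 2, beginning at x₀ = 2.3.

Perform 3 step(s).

f(x) = x³ - 2x² + 2x - 6
f'(x) = 3x² - 4x + 2
x₀ = 2.3

Newton-Raphson formula: x_{n+1} = x_n - f(x_n)/f'(x_n)

Iteration 1:
  f(2.300000) = 0.187000
  f'(2.300000) = 8.670000
  x_1 = 2.300000 - 0.187000/8.670000 = 2.278431
Iteration 2:
  f(2.278431) = 0.002269
  f'(2.278431) = 8.460023
  x_2 = 2.278431 - 0.002269/8.460023 = 2.278163
Iteration 3:
  f(2.278163) = 0.000000
  f'(2.278163) = 8.457429
  x_3 = 2.278163 - 0.000000/8.457429 = 2.278163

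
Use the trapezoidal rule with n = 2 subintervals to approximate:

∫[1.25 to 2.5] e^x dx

f(x) = e^x
a = 1.25, b = 2.5, n = 2
h = (b - a)/n = 0.625000

Trapezoidal rule: (h/2)[f(x₀) + 2f(x₁) + 2f(x₂) + ... + f(xₙ)]

x_0 = 1.2500, f(x_0) = 3.490343, coefficient = 1
x_1 = 1.8750, f(x_1) = 6.520819, coefficient = 2
x_2 = 2.5000, f(x_2) = 12.182494, coefficient = 1

I ≈ (0.625000/2) × 28.714475 = 8.973273
Exact value: 8.692151
Error: 0.281122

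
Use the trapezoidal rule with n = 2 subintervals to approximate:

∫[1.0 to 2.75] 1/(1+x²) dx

f(x) = 1/(1+x²)
a = 1.0, b = 2.75, n = 2
h = (b - a)/n = 0.875000

Trapezoidal rule: (h/2)[f(x₀) + 2f(x₁) + 2f(x₂) + ... + f(xₙ)]

x_0 = 1.0000, f(x_0) = 0.500000, coefficient = 1
x_1 = 1.8750, f(x_1) = 0.221453, coefficient = 2
x_2 = 2.7500, f(x_2) = 0.116788, coefficient = 1

I ≈ (0.875000/2) × 1.059695 = 0.463617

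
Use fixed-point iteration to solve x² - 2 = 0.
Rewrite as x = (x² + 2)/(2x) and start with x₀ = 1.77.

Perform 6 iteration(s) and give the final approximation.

Equation: x² - 2 = 0
Fixed-point form: x = (x² + 2)/(2x)
x₀ = 1.77

x_1 = g(1.770000) = 1.449972
x_2 = g(1.449972) = 1.414654
x_3 = g(1.414654) = 1.414214
x_4 = g(1.414214) = 1.414214
x_5 = g(1.414214) = 1.414214
x_6 = g(1.414214) = 1.414214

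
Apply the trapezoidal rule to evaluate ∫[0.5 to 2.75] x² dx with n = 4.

f(x) = x²
a = 0.5, b = 2.75, n = 4
h = (b - a)/n = 0.562500

Trapezoidal rule: (h/2)[f(x₀) + 2f(x₁) + 2f(x₂) + ... + f(xₙ)]

x_0 = 0.5000, f(x_0) = 0.250000, coefficient = 1
x_1 = 1.0625, f(x_1) = 1.128906, coefficient = 2
x_2 = 1.6250, f(x_2) = 2.640625, coefficient = 2
x_3 = 2.1875, f(x_3) = 4.785156, coefficient = 2
x_4 = 2.7500, f(x_4) = 7.562500, coefficient = 1

I ≈ (0.562500/2) × 24.921875 = 7.009277
Exact value: 6.890625
Error: 0.118652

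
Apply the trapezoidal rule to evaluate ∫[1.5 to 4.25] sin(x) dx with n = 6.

f(x) = sin(x)
a = 1.5, b = 4.25, n = 6
h = (b - a)/n = 0.458333

Trapezoidal rule: (h/2)[f(x₀) + 2f(x₁) + 2f(x₂) + ... + f(xₙ)]

x_0 = 1.5000, f(x_0) = 0.997495, coefficient = 1
x_1 = 1.9583, f(x_1) = 0.925843, coefficient = 2
x_2 = 2.4167, f(x_2) = 0.663080, coefficient = 2
x_3 = 2.8750, f(x_3) = 0.263446, coefficient = 2
x_4 = 3.3333, f(x_4) = -0.190568, coefficient = 2
x_5 = 3.7917, f(x_5) = -0.605245, coefficient = 2
x_6 = 4.2500, f(x_6) = -0.894989, coefficient = 1

I ≈ (0.458333/2) × 2.215616 = 0.507745
Exact value: 0.516825
Error: 0.009079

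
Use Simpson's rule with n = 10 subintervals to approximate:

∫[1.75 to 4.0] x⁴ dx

f(x) = x⁴
a = 1.75, b = 4.0, n = 10
h = (b - a)/n = 0.225000

Simpson's rule: (h/3)[f(x₀) + 4f(x₁) + 2f(x₂) + ... + f(xₙ)]

x_0 = 1.7500, f(x_0) = 9.378906, coefficient = 1
x_1 = 1.9750, f(x_1) = 15.214875, coefficient = 4
x_2 = 2.2000, f(x_2) = 23.425600, coefficient = 2
x_3 = 2.4250, f(x_3) = 34.581750, coefficient = 4
x_4 = 2.6500, f(x_4) = 49.315506, coefficient = 2
x_5 = 2.8750, f(x_5) = 68.320557, coefficient = 4
x_6 = 3.1000, f(x_6) = 92.352100, coefficient = 2
x_7 = 3.3250, f(x_7) = 122.226844, coefficient = 4
x_8 = 3.5500, f(x_8) = 158.823006, coefficient = 2
x_9 = 3.7750, f(x_9) = 203.080313, coefficient = 4
x_10 = 4.0000, f(x_10) = 256.000000, coefficient = 1

I ≈ (0.225000/3) × 2686.908689 = 201.518152
Exact value: 201.517383
Error: 0.000769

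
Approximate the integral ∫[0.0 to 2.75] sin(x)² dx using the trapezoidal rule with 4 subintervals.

f(x) = sin(x)²
a = 0.0, b = 2.75, n = 4
h = (b - a)/n = 0.687500

Trapezoidal rule: (h/2)[f(x₀) + 2f(x₁) + 2f(x₂) + ... + f(xₙ)]

x_0 = 0.0000, f(x_0) = 0.000000, coefficient = 1
x_1 = 0.6875, f(x_1) = 0.402726, coefficient = 2
x_2 = 1.3750, f(x_2) = 0.962151, coefficient = 2
x_3 = 2.0625, f(x_3) = 0.777095, coefficient = 2
x_4 = 2.7500, f(x_4) = 0.145665, coefficient = 1

I ≈ (0.687500/2) × 4.429609 = 1.522678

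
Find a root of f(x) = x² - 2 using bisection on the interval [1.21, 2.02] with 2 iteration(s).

f(x) = x² - 2
Initial interval: [1.21, 2.02]

Iteration 1:
  c_1 = (1.210000 + 2.020000)/2 = 1.615000
  f(c_1) = f(1.615000) = 0.608225
  f(a) × f(c) < 0, new interval: [1.210000, 1.615000]
Iteration 2:
  c_2 = (1.210000 + 1.615000)/2 = 1.412500
  f(c_2) = f(1.412500) = -0.004844
  f(a) × f(c) ≥ 0, new interval: [1.412500, 1.615000]

After 2 iteration(s), the approximation is c_2 = 1.412500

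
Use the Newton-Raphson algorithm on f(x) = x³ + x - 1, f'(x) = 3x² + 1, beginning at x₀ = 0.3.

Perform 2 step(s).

f(x) = x³ + x - 1
f'(x) = 3x² + 1
x₀ = 0.3

Newton-Raphson formula: x_{n+1} = x_n - f(x_n)/f'(x_n)

Iteration 1:
  f(0.300000) = -0.673000
  f'(0.300000) = 1.270000
  x_1 = 0.300000 - (-0.673000)/1.270000 = 0.829921
Iteration 2:
  f(0.829921) = 0.401546
  f'(0.829921) = 3.066308
  x_2 = 0.829921 - 0.401546/3.066308 = 0.698967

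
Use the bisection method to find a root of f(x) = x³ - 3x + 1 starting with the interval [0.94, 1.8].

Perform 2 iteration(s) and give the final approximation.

f(x) = x³ - 3x + 1
Initial interval: [0.94, 1.8]

Iteration 1:
  c_1 = (0.940000 + 1.800000)/2 = 1.370000
  f(c_1) = f(1.370000) = -0.538647
  f(a) × f(c) ≥ 0, new interval: [1.370000, 1.800000]
Iteration 2:
  c_2 = (1.370000 + 1.800000)/2 = 1.585000
  f(c_2) = f(1.585000) = 0.226877
  f(a) × f(c) < 0, new interval: [1.370000, 1.585000]

After 2 iteration(s), the approximation is c_2 = 1.585000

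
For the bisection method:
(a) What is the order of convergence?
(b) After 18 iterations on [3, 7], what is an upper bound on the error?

(a) Bisection has linear (order 1) convergence; the error is halved each step.

(b) Error bound = (b-a)/2^n = (7 - 3)/2^{18}
    = 4/2^{18}

(a) 1 (linear); (b) error ≤ 1.53e-05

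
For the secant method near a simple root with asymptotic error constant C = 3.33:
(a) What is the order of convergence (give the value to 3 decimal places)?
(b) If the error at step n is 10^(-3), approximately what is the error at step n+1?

(a) Secant method has superlinear convergence with order φ = (1+√5)/2 ≈ 1.618.
    This means |e_{n+1}| ≈ C|e_n|^1.618.

(b) With |e_n| = 10^(-3) and C = 3.33:
    |e_{n+1}| ≈ 3.33 × (10^(-3))^1.618 = 3.33 × 10^(-4.85)

(a) ≈ 1.618 (golden ratio); (b) |e_{n+1}| ≈ 4.660e-05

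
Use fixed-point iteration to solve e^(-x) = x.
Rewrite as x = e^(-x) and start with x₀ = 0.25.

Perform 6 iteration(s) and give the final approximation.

Equation: e^(-x) = x
Fixed-point form: x = e^(-x)
x₀ = 0.25

x_1 = g(0.250000) = 0.778801
x_2 = g(0.778801) = 0.458956
x_3 = g(0.458956) = 0.631943
x_4 = g(0.631943) = 0.531558
x_5 = g(0.531558) = 0.587689
x_6 = g(0.587689) = 0.555610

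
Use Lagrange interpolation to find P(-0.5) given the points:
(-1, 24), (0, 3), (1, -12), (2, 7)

Lagrange interpolation formula:
P(x) = Σ yᵢ × Lᵢ(x)
where Lᵢ(x) = Π_{j≠i} (x - xⱼ)/(xᵢ - xⱼ)

L_0(-0.5) = (-0.5 - 0)/(-1 - 0) × (-0.5 - 1)/(-1 - 1) × (-0.5 - 2)/(-1 - 2) = 0.312500
L_1(-0.5) = (-0.5 - (-1))/(0 - (-1)) × (-0.5 - 1)/(0 - 1) × (-0.5 - 2)/(0 - 2) = 0.937500
L_2(-0.5) = (-0.5 - (-1))/(1 - (-1)) × (-0.5 - 0)/(1 - 0) × (-0.5 - 2)/(1 - 2) = -0.312500
L_3(-0.5) = (-0.5 - (-1))/(2 - (-1)) × (-0.5 - 0)/(2 - 0) × (-0.5 - 1)/(2 - 1) = 0.062500

P(-0.5) = 24×L_0(-0.5) + 3×L_1(-0.5) + (-12)×L_2(-0.5) + 7×L_3(-0.5)
P(-0.5) = 14.500000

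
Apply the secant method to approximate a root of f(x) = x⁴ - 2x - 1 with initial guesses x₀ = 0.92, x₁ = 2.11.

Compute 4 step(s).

f(x) = x⁴ - 2x - 1
x₀ = 0.92, x₁ = 2.11

Secant formula: x_{n+1} = x_n - f(x_n)(x_n - x_{n-1})/(f(x_n) - f(x_{n-1}))

Iteration 1:
  f(0.920000) = -2.123607
  f(2.110000) = 14.601194
  x_2 = 2.110000 - 14.601194×(2.110000 - 0.920000)/(14.601194 - (-2.123607))
       = 1.071098
Iteration 2:
  f(2.110000) = 14.601194
  f(1.071098) = -1.826010
  x_3 = 1.071098 - (-1.826010)×(1.071098 - 2.110000)/(-1.826010 - 14.601194)
       = 1.186580
Iteration 3:
  f(1.071098) = -1.826010
  f(1.186580) = -1.390773
  x_4 = 1.186580 - (-1.390773)×(1.186580 - 1.071098)/(-1.390773 - (-1.826010))
       = 1.555596
Iteration 4:
  f(1.186580) = -1.390773
  f(1.555596) = 1.744616
  x_5 = 1.555596 - 1.744616×(1.555596 - 1.186580)/(1.744616 - (-1.390773))
       = 1.350265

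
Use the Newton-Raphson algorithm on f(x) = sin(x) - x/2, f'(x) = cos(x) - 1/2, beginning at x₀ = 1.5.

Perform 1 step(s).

f(x) = sin(x) - x/2
f'(x) = cos(x) - 1/2
x₀ = 1.5

Newton-Raphson formula: x_{n+1} = x_n - f(x_n)/f'(x_n)

Iteration 1:
  f(1.500000) = 0.247495
  f'(1.500000) = -0.429263
  x_1 = 1.500000 - 0.247495/(-0.429263) = 2.076558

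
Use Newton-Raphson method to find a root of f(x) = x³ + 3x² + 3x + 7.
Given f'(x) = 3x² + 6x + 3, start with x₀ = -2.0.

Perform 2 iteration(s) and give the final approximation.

f(x) = x³ + 3x² + 3x + 7
f'(x) = 3x² + 6x + 3
x₀ = -2.0

Newton-Raphson formula: x_{n+1} = x_n - f(x_n)/f'(x_n)

Iteration 1:
  f(-2.000000) = 5.000000
  f'(-2.000000) = 3.000000
  x_1 = -2.000000 - 5.000000/3.000000 = -3.666667
Iteration 2:
  f(-3.666667) = -12.962963
  f'(-3.666667) = 21.333333
  x_2 = -3.666667 - (-12.962963)/21.333333 = -3.059028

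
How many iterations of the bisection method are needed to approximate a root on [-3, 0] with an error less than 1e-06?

We need (b-a)/2^n ≤ 1e-06
(0 - (-3))/2^n ≤ 1e-06
3/2^n ≤ 1e-06
2^n ≥ 3000000
n ≥ log₂(3000000) = 21.52
n ≥ 22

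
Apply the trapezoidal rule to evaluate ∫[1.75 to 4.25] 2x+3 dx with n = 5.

f(x) = 2x+3
a = 1.75, b = 4.25, n = 5
h = (b - a)/n = 0.500000

Trapezoidal rule: (h/2)[f(x₀) + 2f(x₁) + 2f(x₂) + ... + f(xₙ)]

x_0 = 1.7500, f(x_0) = 6.500000, coefficient = 1
x_1 = 2.2500, f(x_1) = 7.500000, coefficient = 2
x_2 = 2.7500, f(x_2) = 8.500000, coefficient = 2
x_3 = 3.2500, f(x_3) = 9.500000, coefficient = 2
x_4 = 3.7500, f(x_4) = 10.500000, coefficient = 2
x_5 = 4.2500, f(x_5) = 11.500000, coefficient = 1

I ≈ (0.500000/2) × 90.000000 = 22.500000
Exact value: 22.500000
Error: 0.000000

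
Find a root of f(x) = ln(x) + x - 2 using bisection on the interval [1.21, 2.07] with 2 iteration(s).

f(x) = ln(x) + x - 2
Initial interval: [1.21, 2.07]

Iteration 1:
  c_1 = (1.210000 + 2.070000)/2 = 1.640000
  f(c_1) = f(1.640000) = 0.134696
  f(a) × f(c) < 0, new interval: [1.210000, 1.640000]
Iteration 2:
  c_2 = (1.210000 + 1.640000)/2 = 1.425000
  f(c_2) = f(1.425000) = -0.220828
  f(a) × f(c) ≥ 0, new interval: [1.425000, 1.640000]

After 2 iteration(s), the approximation is c_2 = 1.425000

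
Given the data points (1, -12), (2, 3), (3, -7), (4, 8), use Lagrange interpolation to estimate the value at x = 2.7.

Lagrange interpolation formula:
P(x) = Σ yᵢ × Lᵢ(x)
where Lᵢ(x) = Π_{j≠i} (x - xⱼ)/(xᵢ - xⱼ)

L_0(2.7) = (2.7 - 2)/(1 - 2) × (2.7 - 3)/(1 - 3) × (2.7 - 4)/(1 - 4) = -0.045500
L_1(2.7) = (2.7 - 1)/(2 - 1) × (2.7 - 3)/(2 - 3) × (2.7 - 4)/(2 - 4) = 0.331500
L_2(2.7) = (2.7 - 1)/(3 - 1) × (2.7 - 2)/(3 - 2) × (2.7 - 4)/(3 - 4) = 0.773500
L_3(2.7) = (2.7 - 1)/(4 - 1) × (2.7 - 2)/(4 - 2) × (2.7 - 3)/(4 - 3) = -0.059500

P(2.7) = (-12)×L_0(2.7) + 3×L_1(2.7) + (-7)×L_2(2.7) + 8×L_3(2.7)
P(2.7) = -4.350000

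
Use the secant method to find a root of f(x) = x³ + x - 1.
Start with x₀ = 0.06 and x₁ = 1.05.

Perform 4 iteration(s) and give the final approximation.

f(x) = x³ + x - 1
x₀ = 0.06, x₁ = 1.05

Secant formula: x_{n+1} = x_n - f(x_n)(x_n - x_{n-1})/(f(x_n) - f(x_{n-1}))

Iteration 1:
  f(0.060000) = -0.939784
  f(1.050000) = 1.207625
  x_2 = 1.050000 - 1.207625×(1.050000 - 0.060000)/(1.207625 - (-0.939784))
       = 0.493260
Iteration 2:
  f(1.050000) = 1.207625
  f(0.493260) = -0.386727
  x_3 = 0.493260 - (-0.386727)×(0.493260 - 1.050000)/(-0.386727 - 1.207625)
       = 0.628303
Iteration 3:
  f(0.493260) = -0.386727
  f(0.628303) = -0.123665
  x_4 = 0.628303 - (-0.123665)×(0.628303 - 0.493260)/(-0.123665 - (-0.386727))
       = 0.691787
Iteration 4:
  f(0.628303) = -0.123665
  f(0.691787) = 0.022854
  x_5 = 0.691787 - 0.022854×(0.691787 - 0.628303)/(0.022854 - (-0.123665))
       = 0.681884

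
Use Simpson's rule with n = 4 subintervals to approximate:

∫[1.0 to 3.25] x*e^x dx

f(x) = x*e^x
a = 1.0, b = 3.25, n = 4
h = (b - a)/n = 0.562500

Simpson's rule: (h/3)[f(x₀) + 4f(x₁) + 2f(x₂) + ... + f(xₙ)]

x_0 = 1.0000, f(x_0) = 2.718282, coefficient = 1
x_1 = 1.5625, f(x_1) = 7.454271, coefficient = 4
x_2 = 2.1250, f(x_2) = 17.792407, coefficient = 2
x_3 = 2.6875, f(x_3) = 39.492524, coefficient = 4
x_4 = 3.2500, f(x_4) = 83.818605, coefficient = 1

I ≈ (0.562500/3) × 309.908880 = 58.107915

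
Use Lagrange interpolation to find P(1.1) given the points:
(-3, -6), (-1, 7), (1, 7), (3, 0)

Lagrange interpolation formula:
P(x) = Σ yᵢ × Lᵢ(x)
where Lᵢ(x) = Π_{j≠i} (x - xⱼ)/(xᵢ - xⱼ)

L_0(1.1) = (1.1 - (-1))/(-3 - (-1)) × (1.1 - 1)/(-3 - 1) × (1.1 - 3)/(-3 - 3) = 0.008313
L_1(1.1) = (1.1 - (-3))/(-1 - (-3)) × (1.1 - 1)/(-1 - 1) × (1.1 - 3)/(-1 - 3) = -0.048688
L_2(1.1) = (1.1 - (-3))/(1 - (-3)) × (1.1 - (-1))/(1 - (-1)) × (1.1 - 3)/(1 - 3) = 1.022437
L_3(1.1) = (1.1 - (-3))/(3 - (-3)) × (1.1 - (-1))/(3 - (-1)) × (1.1 - 1)/(3 - 1) = 0.017938

P(1.1) = (-6)×L_0(1.1) + 7×L_1(1.1) + 7×L_2(1.1) + 0×L_3(1.1)
P(1.1) = 6.766375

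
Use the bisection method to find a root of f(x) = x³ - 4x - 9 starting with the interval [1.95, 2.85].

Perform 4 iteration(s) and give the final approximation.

f(x) = x³ - 4x - 9
Initial interval: [1.95, 2.85]

Iteration 1:
  c_1 = (1.950000 + 2.850000)/2 = 2.400000
  f(c_1) = f(2.400000) = -4.776000
  f(a) × f(c) ≥ 0, new interval: [2.400000, 2.850000]
Iteration 2:
  c_2 = (2.400000 + 2.850000)/2 = 2.625000
  f(c_2) = f(2.625000) = -1.412109
  f(a) × f(c) ≥ 0, new interval: [2.625000, 2.850000]
Iteration 3:
  c_3 = (2.625000 + 2.850000)/2 = 2.737500
  f(c_3) = f(2.737500) = 0.564568
  f(a) × f(c) < 0, new interval: [2.625000, 2.737500]
Iteration 4:
  c_4 = (2.625000 + 2.737500)/2 = 2.681250
  f(c_4) = f(2.681250) = -0.449221
  f(a) × f(c) ≥ 0, new interval: [2.681250, 2.737500]

After 4 iteration(s), the approximation is c_4 = 2.681250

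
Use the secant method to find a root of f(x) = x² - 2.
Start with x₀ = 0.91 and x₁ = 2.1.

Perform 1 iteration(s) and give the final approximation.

f(x) = x² - 2
x₀ = 0.91, x₁ = 2.1

Secant formula: x_{n+1} = x_n - f(x_n)(x_n - x_{n-1})/(f(x_n) - f(x_{n-1}))

Iteration 1:
  f(0.910000) = -1.171900
  f(2.100000) = 2.410000
  x_2 = 2.100000 - 2.410000×(2.100000 - 0.910000)/(2.410000 - (-1.171900))
       = 1.299336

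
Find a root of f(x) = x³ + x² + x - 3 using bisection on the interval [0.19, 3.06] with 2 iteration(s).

f(x) = x³ + x² + x - 3
Initial interval: [0.19, 3.06]

Iteration 1:
  c_1 = (0.190000 + 3.060000)/2 = 1.625000
  f(c_1) = f(1.625000) = 5.556641
  f(a) × f(c) < 0, new interval: [0.190000, 1.625000]
Iteration 2:
  c_2 = (0.190000 + 1.625000)/2 = 0.907500
  f(c_2) = f(0.907500) = -0.521566
  f(a) × f(c) ≥ 0, new interval: [0.907500, 1.625000]

After 2 iteration(s), the approximation is c_2 = 0.907500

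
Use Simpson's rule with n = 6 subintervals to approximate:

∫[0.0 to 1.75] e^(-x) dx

f(x) = e^(-x)
a = 0.0, b = 1.75, n = 6
h = (b - a)/n = 0.291667

Simpson's rule: (h/3)[f(x₀) + 4f(x₁) + 2f(x₂) + ... + f(xₙ)]

x_0 = 0.0000, f(x_0) = 1.000000, coefficient = 1
x_1 = 0.2917, f(x_1) = 0.747018, coefficient = 4
x_2 = 0.5833, f(x_2) = 0.558035, coefficient = 2
x_3 = 0.8750, f(x_3) = 0.416862, coefficient = 4
x_4 = 1.1667, f(x_4) = 0.311403, coefficient = 2
x_5 = 1.4583, f(x_5) = 0.232624, coefficient = 4
x_6 = 1.7500, f(x_6) = 0.173774, coefficient = 1

I ≈ (0.291667/3) × 8.498663 = 0.826259
Exact value: 0.826226
Error: 0.000033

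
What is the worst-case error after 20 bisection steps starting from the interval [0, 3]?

Bisection error bound: |error| ≤ (b-a)/2^n
|error| ≤ (3 - 0)/2^20 = 3/2^20
|error| ≤ 0.0000028610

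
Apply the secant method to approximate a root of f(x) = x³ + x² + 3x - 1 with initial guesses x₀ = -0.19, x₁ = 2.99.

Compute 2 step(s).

f(x) = x³ + x² + 3x - 1
x₀ = -0.19, x₁ = 2.99

Secant formula: x_{n+1} = x_n - f(x_n)(x_n - x_{n-1})/(f(x_n) - f(x_{n-1}))

Iteration 1:
  f(-0.190000) = -1.540759
  f(2.990000) = 43.640999
  x_2 = 2.990000 - 43.640999×(2.990000 - (-0.190000))/(43.640999 - (-1.540759))
       = -0.081558
Iteration 2:
  f(2.990000) = 43.640999
  f(-0.081558) = -1.238564
  x_3 = -0.081558 - (-1.238564)×(-0.081558 - 2.990000)/(-1.238564 - 43.640999)
       = 0.003210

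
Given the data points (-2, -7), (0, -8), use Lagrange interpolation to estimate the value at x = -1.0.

Lagrange interpolation formula:
P(x) = Σ yᵢ × Lᵢ(x)
where Lᵢ(x) = Π_{j≠i} (x - xⱼ)/(xᵢ - xⱼ)

L_0(-1.0) = (-1.0 - 0)/(-2 - 0) = 0.500000
L_1(-1.0) = (-1.0 - (-2))/(0 - (-2)) = 0.500000

P(-1.0) = (-7)×L_0(-1.0) + (-8)×L_1(-1.0)
P(-1.0) = -7.500000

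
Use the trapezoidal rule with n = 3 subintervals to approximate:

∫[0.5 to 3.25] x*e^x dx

f(x) = x*e^x
a = 0.5, b = 3.25, n = 3
h = (b - a)/n = 0.916667

Trapezoidal rule: (h/2)[f(x₀) + 2f(x₁) + 2f(x₂) + ... + f(xₙ)]

x_0 = 0.5000, f(x_0) = 0.824361, coefficient = 1
x_1 = 1.4167, f(x_1) = 5.841417, coefficient = 2
x_2 = 2.3333, f(x_2) = 24.061937, coefficient = 2
x_3 = 3.2500, f(x_3) = 83.818605, coefficient = 1

I ≈ (0.916667/2) × 144.449672 = 66.206100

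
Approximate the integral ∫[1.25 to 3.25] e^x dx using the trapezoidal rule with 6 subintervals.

f(x) = e^x
a = 1.25, b = 3.25, n = 6
h = (b - a)/n = 0.333333

Trapezoidal rule: (h/2)[f(x₀) + 2f(x₁) + 2f(x₂) + ... + f(xₙ)]

x_0 = 1.2500, f(x_0) = 3.490343, coefficient = 1
x_1 = 1.5833, f(x_1) = 4.871166, coefficient = 2
x_2 = 1.9167, f(x_2) = 6.798260, coefficient = 2
x_3 = 2.2500, f(x_3) = 9.487736, coefficient = 2
x_4 = 2.5833, f(x_4) = 13.241202, coefficient = 2
x_5 = 2.9167, f(x_5) = 18.479586, coefficient = 2
x_6 = 3.2500, f(x_6) = 25.790340, coefficient = 1

I ≈ (0.333333/2) × 135.036582 = 22.506097
Exact value: 22.299997
Error: 0.206100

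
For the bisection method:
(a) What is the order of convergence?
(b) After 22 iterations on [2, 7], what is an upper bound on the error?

(a) Bisection has linear (order 1) convergence; the error is halved each step.

(b) Error bound = (b-a)/2^n = (7 - 2)/2^{22}
    = 5/2^{22}

(a) 1 (linear); (b) error ≤ 1.19e-06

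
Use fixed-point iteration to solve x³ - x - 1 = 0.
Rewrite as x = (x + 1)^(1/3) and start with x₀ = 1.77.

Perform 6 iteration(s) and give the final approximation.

Equation: x³ - x - 1 = 0
Fixed-point form: x = (x + 1)^(1/3)
x₀ = 1.77

x_1 = g(1.770000) = 1.404408
x_2 = g(1.404408) = 1.339685
x_3 = g(1.339685) = 1.327555
x_4 = g(1.327555) = 1.325257
x_5 = g(1.325257) = 1.324820
x_6 = g(1.324820) = 1.324737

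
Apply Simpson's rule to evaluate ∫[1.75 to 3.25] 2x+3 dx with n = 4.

f(x) = 2x+3
a = 1.75, b = 3.25, n = 4
h = (b - a)/n = 0.375000

Simpson's rule: (h/3)[f(x₀) + 4f(x₁) + 2f(x₂) + ... + f(xₙ)]

x_0 = 1.7500, f(x_0) = 6.500000, coefficient = 1
x_1 = 2.1250, f(x_1) = 7.250000, coefficient = 4
x_2 = 2.5000, f(x_2) = 8.000000, coefficient = 2
x_3 = 2.8750, f(x_3) = 8.750000, coefficient = 4
x_4 = 3.2500, f(x_4) = 9.500000, coefficient = 1

I ≈ (0.375000/3) × 96.000000 = 12.000000
Exact value: 12.000000
Error: 0.000000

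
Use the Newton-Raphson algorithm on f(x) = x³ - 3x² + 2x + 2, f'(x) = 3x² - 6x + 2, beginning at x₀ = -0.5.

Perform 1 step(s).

f(x) = x³ - 3x² + 2x + 2
f'(x) = 3x² - 6x + 2
x₀ = -0.5

Newton-Raphson formula: x_{n+1} = x_n - f(x_n)/f'(x_n)

Iteration 1:
  f(-0.500000) = 0.125000
  f'(-0.500000) = 5.750000
  x_1 = -0.500000 - 0.125000/5.750000 = -0.521739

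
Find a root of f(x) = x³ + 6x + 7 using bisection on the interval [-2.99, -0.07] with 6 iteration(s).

f(x) = x³ + 6x + 7
Initial interval: [-2.99, -0.07]

Iteration 1:
  c_1 = (-2.990000 + (-0.070000))/2 = -1.530000
  f(c_1) = f(-1.530000) = -5.761577
  f(a) × f(c) ≥ 0, new interval: [-1.530000, -0.070000]
Iteration 2:
  c_2 = (-1.530000 + (-0.070000))/2 = -0.800000
  f(c_2) = f(-0.800000) = 1.688000
  f(a) × f(c) < 0, new interval: [-1.530000, -0.800000]
Iteration 3:
  c_3 = (-1.530000 + (-0.800000))/2 = -1.165000
  f(c_3) = f(-1.165000) = -1.571167
  f(a) × f(c) ≥ 0, new interval: [-1.165000, -0.800000]
Iteration 4:
  c_4 = (-1.165000 + (-0.800000))/2 = -0.982500
  f(c_4) = f(-0.982500) = 0.156587
  f(a) × f(c) < 0, new interval: [-1.165000, -0.982500]
Iteration 5:
  c_5 = (-1.165000 + (-0.982500))/2 = -1.073750
  f(c_5) = f(-1.073750) = -0.680468
  f(a) × f(c) ≥ 0, new interval: [-1.073750, -0.982500]
Iteration 6:
  c_6 = (-1.073750 + (-0.982500))/2 = -1.028125
  f(c_6) = f(-1.028125) = -0.255520
  f(a) × f(c) ≥ 0, new interval: [-1.028125, -0.982500]

After 6 iteration(s), the approximation is c_6 = -1.028125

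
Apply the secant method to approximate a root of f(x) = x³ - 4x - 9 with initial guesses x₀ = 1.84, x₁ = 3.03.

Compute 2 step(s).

f(x) = x³ - 4x - 9
x₀ = 1.84, x₁ = 3.03

Secant formula: x_{n+1} = x_n - f(x_n)(x_n - x_{n-1})/(f(x_n) - f(x_{n-1}))

Iteration 1:
  f(1.840000) = -10.130496
  f(3.030000) = 6.698127
  x_2 = 3.030000 - 6.698127×(3.030000 - 1.840000)/(6.698127 - (-10.130496))
       = 2.556356
Iteration 2:
  f(3.030000) = 6.698127
  f(2.556356) = -2.519745
  x_3 = 2.556356 - (-2.519745)×(2.556356 - 3.030000)/(-2.519745 - 6.698127)
       = 2.685829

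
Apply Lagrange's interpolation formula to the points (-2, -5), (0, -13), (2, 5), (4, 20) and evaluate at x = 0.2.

Lagrange interpolation formula:
P(x) = Σ yᵢ × Lᵢ(x)
where Lᵢ(x) = Π_{j≠i} (x - xⱼ)/(xᵢ - xⱼ)

L_0(0.2) = (0.2 - 0)/(-2 - 0) × (0.2 - 2)/(-2 - 2) × (0.2 - 4)/(-2 - 4) = -0.028500
L_1(0.2) = (0.2 - (-2))/(0 - (-2)) × (0.2 - 2)/(0 - 2) × (0.2 - 4)/(0 - 4) = 0.940500
L_2(0.2) = (0.2 - (-2))/(2 - (-2)) × (0.2 - 0)/(2 - 0) × (0.2 - 4)/(2 - 4) = 0.104500
L_3(0.2) = (0.2 - (-2))/(4 - (-2)) × (0.2 - 0)/(4 - 0) × (0.2 - 2)/(4 - 2) = -0.016500

P(0.2) = (-5)×L_0(0.2) + (-13)×L_1(0.2) + 5×L_2(0.2) + 20×L_3(0.2)
P(0.2) = -11.891500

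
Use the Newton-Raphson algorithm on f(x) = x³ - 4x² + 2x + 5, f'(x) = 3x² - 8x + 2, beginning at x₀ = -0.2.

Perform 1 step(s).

f(x) = x³ - 4x² + 2x + 5
f'(x) = 3x² - 8x + 2
x₀ = -0.2

Newton-Raphson formula: x_{n+1} = x_n - f(x_n)/f'(x_n)

Iteration 1:
  f(-0.200000) = 4.432000
  f'(-0.200000) = 3.720000
  x_1 = -0.200000 - 4.432000/3.720000 = -1.391398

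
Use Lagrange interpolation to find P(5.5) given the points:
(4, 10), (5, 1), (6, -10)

Lagrange interpolation formula:
P(x) = Σ yᵢ × Lᵢ(x)
where Lᵢ(x) = Π_{j≠i} (x - xⱼ)/(xᵢ - xⱼ)

L_0(5.5) = (5.5 - 5)/(4 - 5) × (5.5 - 6)/(4 - 6) = -0.125000
L_1(5.5) = (5.5 - 4)/(5 - 4) × (5.5 - 6)/(5 - 6) = 0.750000
L_2(5.5) = (5.5 - 4)/(6 - 4) × (5.5 - 5)/(6 - 5) = 0.375000

P(5.5) = 10×L_0(5.5) + 1×L_1(5.5) + (-10)×L_2(5.5)
P(5.5) = -4.250000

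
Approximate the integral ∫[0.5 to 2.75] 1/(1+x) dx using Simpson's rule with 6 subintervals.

f(x) = 1/(1+x)
a = 0.5, b = 2.75, n = 6
h = (b - a)/n = 0.375000

Simpson's rule: (h/3)[f(x₀) + 4f(x₁) + 2f(x₂) + ... + f(xₙ)]

x_0 = 0.5000, f(x_0) = 0.666667, coefficient = 1
x_1 = 0.8750, f(x_1) = 0.533333, coefficient = 4
x_2 = 1.2500, f(x_2) = 0.444444, coefficient = 2
x_3 = 1.6250, f(x_3) = 0.380952, coefficient = 4
x_4 = 2.0000, f(x_4) = 0.333333, coefficient = 2
x_5 = 2.3750, f(x_5) = 0.296296, coefficient = 4
x_6 = 2.7500, f(x_6) = 0.266667, coefficient = 1

I ≈ (0.375000/3) × 7.331217 = 0.916402
Exact value: 0.916291
Error: 0.000111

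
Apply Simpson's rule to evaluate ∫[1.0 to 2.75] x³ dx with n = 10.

f(x) = x³
a = 1.0, b = 2.75, n = 10
h = (b - a)/n = 0.175000

Simpson's rule: (h/3)[f(x₀) + 4f(x₁) + 2f(x₂) + ... + f(xₙ)]

x_0 = 1.0000, f(x_0) = 1.000000, coefficient = 1
x_1 = 1.1750, f(x_1) = 1.622234, coefficient = 4
x_2 = 1.3500, f(x_2) = 2.460375, coefficient = 2
x_3 = 1.5250, f(x_3) = 3.546578, coefficient = 4
x_4 = 1.7000, f(x_4) = 4.913000, coefficient = 2
x_5 = 1.8750, f(x_5) = 6.591797, coefficient = 4
x_6 = 2.0500, f(x_6) = 8.615125, coefficient = 2
x_7 = 2.2250, f(x_7) = 11.015141, coefficient = 4
x_8 = 2.4000, f(x_8) = 13.824000, coefficient = 2
x_9 = 2.5750, f(x_9) = 17.073859, coefficient = 4
x_10 = 2.7500, f(x_10) = 20.796875, coefficient = 1

I ≈ (0.175000/3) × 240.820312 = 14.047852
Exact value: 14.047852
Error: 0.000000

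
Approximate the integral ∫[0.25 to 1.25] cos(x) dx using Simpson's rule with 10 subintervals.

f(x) = cos(x)
a = 0.25, b = 1.25, n = 10
h = (b - a)/n = 0.100000

Simpson's rule: (h/3)[f(x₀) + 4f(x₁) + 2f(x₂) + ... + f(xₙ)]

x_0 = 0.2500, f(x_0) = 0.968912, coefficient = 1
x_1 = 0.3500, f(x_1) = 0.939373, coefficient = 4
x_2 = 0.4500, f(x_2) = 0.900447, coefficient = 2
x_3 = 0.5500, f(x_3) = 0.852525, coefficient = 4
x_4 = 0.6500, f(x_4) = 0.796084, coefficient = 2
x_5 = 0.7500, f(x_5) = 0.731689, coefficient = 4
x_6 = 0.8500, f(x_6) = 0.659983, coefficient = 2
x_7 = 0.9500, f(x_7) = 0.581683, coefficient = 4
x_8 = 1.0500, f(x_8) = 0.497571, coefficient = 2
x_9 = 1.1500, f(x_9) = 0.408487, coefficient = 4
x_10 = 1.2500, f(x_10) = 0.315322, coefficient = 1

I ≈ (0.100000/3) × 21.047432 = 0.701581
Exact value: 0.701581
Error: 0.000000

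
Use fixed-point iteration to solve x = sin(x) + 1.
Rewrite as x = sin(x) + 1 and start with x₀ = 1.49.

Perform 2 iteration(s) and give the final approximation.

Equation: x = sin(x) + 1
Fixed-point form: x = sin(x) + 1
x₀ = 1.49

x_1 = g(1.490000) = 1.996738
x_2 = g(1.996738) = 1.910650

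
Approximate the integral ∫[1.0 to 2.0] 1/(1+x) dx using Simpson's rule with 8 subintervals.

f(x) = 1/(1+x)
a = 1.0, b = 2.0, n = 8
h = (b - a)/n = 0.125000

Simpson's rule: (h/3)[f(x₀) + 4f(x₁) + 2f(x₂) + ... + f(xₙ)]

x_0 = 1.0000, f(x_0) = 0.500000, coefficient = 1
x_1 = 1.1250, f(x_1) = 0.470588, coefficient = 4
x_2 = 1.2500, f(x_2) = 0.444444, coefficient = 2
x_3 = 1.3750, f(x_3) = 0.421053, coefficient = 4
x_4 = 1.5000, f(x_4) = 0.400000, coefficient = 2
x_5 = 1.6250, f(x_5) = 0.380952, coefficient = 4
x_6 = 1.7500, f(x_6) = 0.363636, coefficient = 2
x_7 = 1.8750, f(x_7) = 0.347826, coefficient = 4
x_8 = 2.0000, f(x_8) = 0.333333, coefficient = 1

I ≈ (0.125000/3) × 9.731172 = 0.405466
Exact value: 0.405465
Error: 0.000000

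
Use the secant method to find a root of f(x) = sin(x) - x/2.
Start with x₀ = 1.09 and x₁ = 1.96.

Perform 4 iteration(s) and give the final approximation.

f(x) = sin(x) - x/2
x₀ = 1.09, x₁ = 1.96

Secant formula: x_{n+1} = x_n - f(x_n)(x_n - x_{n-1})/(f(x_n) - f(x_{n-1}))

Iteration 1:
  f(1.090000) = 0.341627
  f(1.960000) = -0.054788
  x_2 = 1.960000 - (-0.054788)×(1.960000 - 1.090000)/(-0.054788 - 0.341627)
       = 1.839758
Iteration 2:
  f(1.960000) = -0.054788
  f(1.839758) = 0.044169
  x_3 = 1.839758 - 0.044169×(1.839758 - 1.960000)/(0.044169 - (-0.054788))
       = 1.893427
Iteration 3:
  f(1.839758) = 0.044169
  f(1.893427) = 0.001691
  x_4 = 1.893427 - 0.001691×(1.893427 - 1.839758)/(0.001691 - 0.044169)
       = 1.895564
Iteration 4:
  f(1.893427) = 0.001691
  f(1.895564) = -0.000057
  x_5 = 1.895564 - (-0.000057)×(1.895564 - 1.893427)/(-0.000057 - 0.001691)
       = 1.895494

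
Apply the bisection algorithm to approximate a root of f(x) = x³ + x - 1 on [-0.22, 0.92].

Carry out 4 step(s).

f(x) = x³ + x - 1
Initial interval: [-0.22, 0.92]

Iteration 1:
  c_1 = (-0.220000 + 0.920000)/2 = 0.350000
  f(c_1) = f(0.350000) = -0.607125
  f(a) × f(c) ≥ 0, new interval: [0.350000, 0.920000]
Iteration 2:
  c_2 = (0.350000 + 0.920000)/2 = 0.635000
  f(c_2) = f(0.635000) = -0.108952
  f(a) × f(c) ≥ 0, new interval: [0.635000, 0.920000]
Iteration 3:
  c_3 = (0.635000 + 0.920000)/2 = 0.777500
  f(c_3) = f(0.777500) = 0.247504
  f(a) × f(c) < 0, new interval: [0.635000, 0.777500]
Iteration 4:
  c_4 = (0.635000 + 0.777500)/2 = 0.706250
  f(c_4) = f(0.706250) = 0.058520
  f(a) × f(c) < 0, new interval: [0.635000, 0.706250]

After 4 iteration(s), the approximation is c_4 = 0.706250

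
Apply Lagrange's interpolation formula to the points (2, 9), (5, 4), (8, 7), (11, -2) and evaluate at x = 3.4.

Lagrange interpolation formula:
P(x) = Σ yᵢ × Lᵢ(x)
where Lᵢ(x) = Π_{j≠i} (x - xⱼ)/(xᵢ - xⱼ)

L_0(3.4) = (3.4 - 5)/(2 - 5) × (3.4 - 8)/(2 - 8) × (3.4 - 11)/(2 - 11) = 0.345284
L_1(3.4) = (3.4 - 2)/(5 - 2) × (3.4 - 8)/(5 - 8) × (3.4 - 11)/(5 - 11) = 0.906370
L_2(3.4) = (3.4 - 2)/(8 - 2) × (3.4 - 5)/(8 - 5) × (3.4 - 11)/(8 - 11) = -0.315259
L_3(3.4) = (3.4 - 2)/(11 - 2) × (3.4 - 5)/(11 - 5) × (3.4 - 8)/(11 - 8) = 0.063605

P(3.4) = 9×L_0(3.4) + 4×L_1(3.4) + 7×L_2(3.4) + (-2)×L_3(3.4)
P(3.4) = 4.399012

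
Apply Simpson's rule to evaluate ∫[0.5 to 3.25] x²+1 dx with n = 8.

f(x) = x²+1
a = 0.5, b = 3.25, n = 8
h = (b - a)/n = 0.343750

Simpson's rule: (h/3)[f(x₀) + 4f(x₁) + 2f(x₂) + ... + f(xₙ)]

x_0 = 0.5000, f(x_0) = 1.250000, coefficient = 1
x_1 = 0.8438, f(x_1) = 1.711914, coefficient = 4
x_2 = 1.1875, f(x_2) = 2.410156, coefficient = 2
x_3 = 1.5312, f(x_3) = 3.344727, coefficient = 4
x_4 = 1.8750, f(x_4) = 4.515625, coefficient = 2
x_5 = 2.2188, f(x_5) = 5.922852, coefficient = 4
x_6 = 2.5625, f(x_6) = 7.566406, coefficient = 2
x_7 = 2.9062, f(x_7) = 9.446289, coefficient = 4
x_8 = 3.2500, f(x_8) = 11.562500, coefficient = 1

I ≈ (0.343750/3) × 123.500000 = 14.151042
Exact value: 14.151042
Error: 0.000000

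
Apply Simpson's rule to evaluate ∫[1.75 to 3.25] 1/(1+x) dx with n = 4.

f(x) = 1/(1+x)
a = 1.75, b = 3.25, n = 4
h = (b - a)/n = 0.375000

Simpson's rule: (h/3)[f(x₀) + 4f(x₁) + 2f(x₂) + ... + f(xₙ)]

x_0 = 1.7500, f(x_0) = 0.363636, coefficient = 1
x_1 = 2.1250, f(x_1) = 0.320000, coefficient = 4
x_2 = 2.5000, f(x_2) = 0.285714, coefficient = 2
x_3 = 2.8750, f(x_3) = 0.258065, coefficient = 4
x_4 = 3.2500, f(x_4) = 0.235294, coefficient = 1

I ≈ (0.375000/3) × 3.482617 = 0.435327
Exact value: 0.435318
Error: 0.000009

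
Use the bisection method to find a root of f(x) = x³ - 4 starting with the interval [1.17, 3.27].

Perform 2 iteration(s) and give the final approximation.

f(x) = x³ - 4
Initial interval: [1.17, 3.27]

Iteration 1:
  c_1 = (1.170000 + 3.270000)/2 = 2.220000
  f(c_1) = f(2.220000) = 6.941048
  f(a) × f(c) < 0, new interval: [1.170000, 2.220000]
Iteration 2:
  c_2 = (1.170000 + 2.220000)/2 = 1.695000
  f(c_2) = f(1.695000) = 0.869777
  f(a) × f(c) < 0, new interval: [1.170000, 1.695000]

After 2 iteration(s), the approximation is c_2 = 1.695000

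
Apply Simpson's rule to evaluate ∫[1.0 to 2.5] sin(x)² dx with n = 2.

f(x) = sin(x)²
a = 1.0, b = 2.5, n = 2
h = (b - a)/n = 0.750000

Simpson's rule: (h/3)[f(x₀) + 4f(x₁) + 2f(x₂) + ... + f(xₙ)]

x_0 = 1.0000, f(x_0) = 0.708073, coefficient = 1
x_1 = 1.7500, f(x_1) = 0.968228, coefficient = 4
x_2 = 2.5000, f(x_2) = 0.358169, coefficient = 1

I ≈ (0.750000/3) × 4.939156 = 1.234789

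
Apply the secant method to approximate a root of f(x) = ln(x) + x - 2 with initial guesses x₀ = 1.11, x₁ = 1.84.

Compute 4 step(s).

f(x) = ln(x) + x - 2
x₀ = 1.11, x₁ = 1.84

Secant formula: x_{n+1} = x_n - f(x_n)(x_n - x_{n-1})/(f(x_n) - f(x_{n-1}))

Iteration 1:
  f(1.110000) = -0.785640
  f(1.840000) = 0.449766
  x_2 = 1.840000 - 0.449766×(1.840000 - 1.110000)/(0.449766 - (-0.785640))
       = 1.574234
Iteration 2:
  f(1.840000) = 0.449766
  f(1.574234) = 0.028003
  x_3 = 1.574234 - 0.028003×(1.574234 - 1.840000)/(0.028003 - 0.449766)
       = 1.556589
Iteration 3:
  f(1.574234) = 0.028003
  f(1.556589) = -0.000915
  x_4 = 1.556589 - (-0.000915)×(1.556589 - 1.574234)/(-0.000915 - 0.028003)
       = 1.557147
Iteration 4:
  f(1.556589) = -0.000915
  f(1.557147) = 0.000002
  x_5 = 1.557147 - 0.000002×(1.557147 - 1.556589)/(0.000002 - (-0.000915))
       = 1.557146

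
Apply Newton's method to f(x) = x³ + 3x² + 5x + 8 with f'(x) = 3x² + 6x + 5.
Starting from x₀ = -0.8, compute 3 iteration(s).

f(x) = x³ + 3x² + 5x + 8
f'(x) = 3x² + 6x + 5
x₀ = -0.8

Newton-Raphson formula: x_{n+1} = x_n - f(x_n)/f'(x_n)

Iteration 1:
  f(-0.800000) = 5.408000
  f'(-0.800000) = 2.120000
  x_1 = -0.800000 - 5.408000/2.120000 = -3.350943
Iteration 2:
  f(-3.350943) = -12.695398
  f'(-3.350943) = 18.580805
  x_2 = -3.350943 - (-12.695398)/18.580805 = -2.667690
Iteration 3:
  f(-2.667690) = -2.973543
  f'(-2.667690) = 10.343570
  x_3 = -2.667690 - (-2.973543)/10.343570 = -2.380213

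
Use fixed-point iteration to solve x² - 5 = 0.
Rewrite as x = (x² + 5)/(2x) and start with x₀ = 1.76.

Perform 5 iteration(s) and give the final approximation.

Equation: x² - 5 = 0
Fixed-point form: x = (x² + 5)/(2x)
x₀ = 1.76

x_1 = g(1.760000) = 2.300455
x_2 = g(2.300455) = 2.236969
x_3 = g(2.236969) = 2.236068
x_4 = g(2.236068) = 2.236068
x_5 = g(2.236068) = 2.236068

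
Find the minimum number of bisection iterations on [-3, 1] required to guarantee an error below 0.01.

We need (b-a)/2^n ≤ 0.01
(1 - (-3))/2^n ≤ 0.01
4/2^n ≤ 0.01
2^n ≥ 400
n ≥ log₂(400) = 8.64
n ≥ 9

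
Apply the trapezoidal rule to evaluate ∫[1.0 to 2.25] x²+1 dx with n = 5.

f(x) = x²+1
a = 1.0, b = 2.25, n = 5
h = (b - a)/n = 0.250000

Trapezoidal rule: (h/2)[f(x₀) + 2f(x₁) + 2f(x₂) + ... + f(xₙ)]

x_0 = 1.0000, f(x_0) = 2.000000, coefficient = 1
x_1 = 1.2500, f(x_1) = 2.562500, coefficient = 2
x_2 = 1.5000, f(x_2) = 3.250000, coefficient = 2
x_3 = 1.7500, f(x_3) = 4.062500, coefficient = 2
x_4 = 2.0000, f(x_4) = 5.000000, coefficient = 2
x_5 = 2.2500, f(x_5) = 6.062500, coefficient = 1

I ≈ (0.250000/2) × 37.812500 = 4.726562
Exact value: 4.713542
Error: 0.013021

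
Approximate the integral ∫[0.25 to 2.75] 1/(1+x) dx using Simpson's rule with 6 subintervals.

f(x) = 1/(1+x)
a = 0.25, b = 2.75, n = 6
h = (b - a)/n = 0.416667

Simpson's rule: (h/3)[f(x₀) + 4f(x₁) + 2f(x₂) + ... + f(xₙ)]

x_0 = 0.2500, f(x_0) = 0.800000, coefficient = 1
x_1 = 0.6667, f(x_1) = 0.600000, coefficient = 4
x_2 = 1.0833, f(x_2) = 0.480000, coefficient = 2
x_3 = 1.5000, f(x_3) = 0.400000, coefficient = 4
x_4 = 1.9167, f(x_4) = 0.342857, coefficient = 2
x_5 = 2.3333, f(x_5) = 0.300000, coefficient = 4
x_6 = 2.7500, f(x_6) = 0.266667, coefficient = 1

I ≈ (0.416667/3) × 7.912381 = 1.098942
Exact value: 1.098612
Error: 0.000330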